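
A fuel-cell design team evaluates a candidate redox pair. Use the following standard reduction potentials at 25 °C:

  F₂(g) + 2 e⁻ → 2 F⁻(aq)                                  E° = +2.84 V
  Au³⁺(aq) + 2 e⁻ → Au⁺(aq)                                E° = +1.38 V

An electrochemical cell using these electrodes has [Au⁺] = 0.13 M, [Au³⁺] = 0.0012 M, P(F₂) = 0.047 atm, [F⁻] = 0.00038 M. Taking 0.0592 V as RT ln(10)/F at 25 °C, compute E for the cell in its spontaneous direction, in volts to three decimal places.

F₂/F⁻ is the cathode (higher E°), Au³⁺/Au⁺ the anode: E°cell = +2.84 − (+1.38) = +1.46 V, n = 2.
Overall: F₂(g) + Au⁺(aq) → 2 F⁻(aq) + Au³⁺(aq)
Q = [F⁻]^2·[Au³⁺] / (P(F₂)·[Au⁺]); log Q = -7.547.
E = E° − (0.0592/n) log Q = +1.46 − (0.0592/2)(-7.547) = +1.683 V.

+1.683 V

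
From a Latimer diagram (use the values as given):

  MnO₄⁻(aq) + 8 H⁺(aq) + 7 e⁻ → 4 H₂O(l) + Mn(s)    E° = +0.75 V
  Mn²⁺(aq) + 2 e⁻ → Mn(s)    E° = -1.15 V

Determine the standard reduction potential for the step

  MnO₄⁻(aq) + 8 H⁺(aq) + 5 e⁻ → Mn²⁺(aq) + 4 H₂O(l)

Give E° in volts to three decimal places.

+1.510 V

Sequential free energies add, so n₃E°₃ = n₁E°₁ + n₂E°₂.
With n₃ = 7, and the known step contributing 2×(-1.15) V, the unknown satisfies 5·E° = 7×(+0.75) − 2×(-1.15) = +7.550.
E° = +7.550 / 5 = +1.510 V.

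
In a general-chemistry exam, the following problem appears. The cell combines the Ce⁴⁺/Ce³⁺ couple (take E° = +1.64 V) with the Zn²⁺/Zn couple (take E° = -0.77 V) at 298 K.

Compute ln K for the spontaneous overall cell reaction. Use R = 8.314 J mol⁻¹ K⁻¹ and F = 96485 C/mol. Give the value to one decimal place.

Cathode: Ce⁴⁺/Ce³⁺; anode: Zn²⁺/Zn. E°cell = (+1.64) − (-0.77) = +2.41 V, with n = 2.
ΔG° = −nFE° = −RT ln K, so ln K = nFE°/(RT) = (2)(96485)(+2.41) / ((8.314)(298)) = 187.707.

187.7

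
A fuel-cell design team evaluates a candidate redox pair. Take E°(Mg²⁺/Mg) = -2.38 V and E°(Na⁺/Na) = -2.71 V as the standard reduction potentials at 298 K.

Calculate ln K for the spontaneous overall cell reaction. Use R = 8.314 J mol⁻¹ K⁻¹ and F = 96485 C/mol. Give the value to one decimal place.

25.7

Cathode: Mg²⁺/Mg; anode: Na⁺/Na. E°cell = (-2.38) − (-2.71) = +0.33 V, with n = 2.
ΔG° = −nFE° = −RT ln K, so ln K = nFE°/(RT) = (2)(96485)(+0.33) / ((8.314)(298)) = 25.703.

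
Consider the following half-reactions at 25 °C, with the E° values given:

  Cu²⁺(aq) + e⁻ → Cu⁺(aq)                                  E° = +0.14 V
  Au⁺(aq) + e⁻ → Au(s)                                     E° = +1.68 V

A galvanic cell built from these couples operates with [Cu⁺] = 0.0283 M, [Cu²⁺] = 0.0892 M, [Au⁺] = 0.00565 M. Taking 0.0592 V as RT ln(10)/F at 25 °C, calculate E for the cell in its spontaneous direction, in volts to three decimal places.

+1.377 V

Au⁺/Au is the cathode (higher E°), Cu²⁺/Cu⁺ the anode: E°cell = +1.68 − (+0.14) = +1.54 V, n = 1.
Overall: Au⁺(aq) + Cu⁺(aq) → Au(s) + Cu²⁺(aq)
Q = [Cu²⁺] / ([Au⁺]·[Cu⁺]); log Q = 2.747.
E = E° − (0.0592/n) log Q = +1.54 − (0.0592/1)(2.747) = +1.377 V.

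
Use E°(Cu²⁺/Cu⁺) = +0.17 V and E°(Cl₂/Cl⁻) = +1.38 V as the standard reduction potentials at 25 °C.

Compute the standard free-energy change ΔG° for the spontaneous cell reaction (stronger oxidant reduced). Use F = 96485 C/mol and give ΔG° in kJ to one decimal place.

-233.5 kJ

Cl₂/Cl⁻ (E° = +1.38 V) is the cathode; Cu²⁺/Cu⁺ (E° = +0.17 V) is the anode, so E°cell = +1.21 V.
Balancing electrons gives n = 2 (lcm of 2 and 1).
ΔG° = −nFE° = −(2)(96485)(+1.21) = -233,494 J = -233.5 kJ.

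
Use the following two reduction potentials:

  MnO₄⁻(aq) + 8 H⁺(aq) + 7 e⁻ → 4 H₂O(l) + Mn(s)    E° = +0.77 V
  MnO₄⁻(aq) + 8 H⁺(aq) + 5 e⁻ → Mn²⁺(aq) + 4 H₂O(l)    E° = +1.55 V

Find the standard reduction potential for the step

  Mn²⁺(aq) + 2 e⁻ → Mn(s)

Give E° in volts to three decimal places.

Sequential free energies add, so n₃E°₃ = n₁E°₁ + n₂E°₂.
With n₃ = 7, and the known step contributing 5×(+1.55) V, the unknown satisfies 2·E° = 7×(+0.77) − 5×(+1.55) = -2.360.
E° = -2.360 / 2 = -1.180 V.

-1.180 V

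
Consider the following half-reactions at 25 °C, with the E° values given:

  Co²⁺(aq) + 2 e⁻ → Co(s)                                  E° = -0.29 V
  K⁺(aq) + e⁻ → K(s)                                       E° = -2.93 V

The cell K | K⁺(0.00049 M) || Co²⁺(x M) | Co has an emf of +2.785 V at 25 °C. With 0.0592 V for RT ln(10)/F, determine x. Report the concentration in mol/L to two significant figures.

0.019 M

Co²⁺/Co is the cathode, K⁺/K the anode: E°cell = +2.64 V, n = 2.
Overall reaction: Co²⁺(aq) + 2 K(s) → Co(s) + 2 K⁺(aq); Q = [K⁺]^2/[Co²⁺]^1.
From E = E° − (0.0592/n) log Q: log Q = (E° − E)·n/0.0592 = (+2.64 − (+2.785))·2/0.0592 = -4.8986.
So 1·log[Co²⁺] = 2·log(0.00049) − log Q = -6.6196 − (-4.8986) = -1.7210; [Co²⁺] = 10^(-1.7210) ≈ 0.019 M.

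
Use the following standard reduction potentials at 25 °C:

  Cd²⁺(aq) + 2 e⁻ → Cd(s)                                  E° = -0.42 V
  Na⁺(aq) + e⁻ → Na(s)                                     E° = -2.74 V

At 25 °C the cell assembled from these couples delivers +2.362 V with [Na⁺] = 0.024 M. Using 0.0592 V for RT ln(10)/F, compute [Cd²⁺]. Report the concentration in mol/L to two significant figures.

Cd²⁺/Cd is the cathode, Na⁺/Na the anode: E°cell = +2.32 V, n = 2.
Overall reaction: Cd²⁺(aq) + 2 Na(s) → Cd(s) + 2 Na⁺(aq); Q = [Na⁺]^2/[Cd²⁺]^1.
From E = E° − (0.0592/n) log Q: log Q = (E° − E)·n/0.0592 = (+2.32 − (+2.362))·2/0.0592 = -1.4189.
So 1·log[Cd²⁺] = 2·log(0.024) − log Q = -3.2396 − (-1.4189) = -1.8207; [Cd²⁺] = 10^(-1.8207) ≈ 0.015 M.

0.015 M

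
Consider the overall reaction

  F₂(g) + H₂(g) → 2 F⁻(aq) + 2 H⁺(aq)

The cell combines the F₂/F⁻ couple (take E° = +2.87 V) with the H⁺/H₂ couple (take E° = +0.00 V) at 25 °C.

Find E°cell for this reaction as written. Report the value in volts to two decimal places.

+2.87 V

The F₂/F⁻ couple has the higher reduction potential, so it is the cathode; H⁺/H₂ is oxidised at the anode.
E°cell = E°(cathode) − E°(anode) = (+2.87) − (+0.00) = +2.87 V.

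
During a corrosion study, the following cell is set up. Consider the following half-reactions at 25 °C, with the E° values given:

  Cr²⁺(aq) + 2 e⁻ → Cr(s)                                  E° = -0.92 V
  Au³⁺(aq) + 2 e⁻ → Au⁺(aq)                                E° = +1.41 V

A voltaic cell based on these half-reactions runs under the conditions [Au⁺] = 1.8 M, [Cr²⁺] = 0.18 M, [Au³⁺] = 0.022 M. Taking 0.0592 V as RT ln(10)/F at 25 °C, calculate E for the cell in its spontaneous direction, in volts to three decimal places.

Au³⁺/Au⁺ is the cathode (higher E°), Cr²⁺/Cr the anode: E°cell = +1.41 − (-0.92) = +2.33 V, n = 2.
Overall: Au³⁺(aq) + Cr(s) → Au⁺(aq) + Cr²⁺(aq)
Q = [Au⁺]·[Cr²⁺] / ([Au³⁺]); log Q = 1.168.
E = E° − (0.0592/n) log Q = +2.33 − (0.0592/2)(1.168) = +2.295 V.

+2.295 V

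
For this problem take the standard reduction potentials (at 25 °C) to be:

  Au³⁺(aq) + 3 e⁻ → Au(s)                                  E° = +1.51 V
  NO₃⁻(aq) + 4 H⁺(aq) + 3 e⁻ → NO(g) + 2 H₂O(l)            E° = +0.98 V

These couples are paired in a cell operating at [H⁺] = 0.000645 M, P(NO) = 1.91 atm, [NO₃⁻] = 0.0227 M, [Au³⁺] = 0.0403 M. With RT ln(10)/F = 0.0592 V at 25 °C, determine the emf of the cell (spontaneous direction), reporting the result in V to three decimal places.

+0.792 V

Au³⁺/Au is the cathode (higher E°), NO₃⁻/NO the anode: E°cell = +1.51 − (+0.98) = +0.53 V, n = 3.
Overall: Au³⁺(aq) + NO(g) + 2 H₂O(l) → Au(s) + NO₃⁻(aq) + 4 H⁺(aq)
Q = [NO₃⁻]·[H⁺]^4 / ([Au³⁺]·P(NO)); log Q = -13.292.
E = E° − (0.0592/n) log Q = +0.53 − (0.0592/3)(-13.292) = +0.792 V.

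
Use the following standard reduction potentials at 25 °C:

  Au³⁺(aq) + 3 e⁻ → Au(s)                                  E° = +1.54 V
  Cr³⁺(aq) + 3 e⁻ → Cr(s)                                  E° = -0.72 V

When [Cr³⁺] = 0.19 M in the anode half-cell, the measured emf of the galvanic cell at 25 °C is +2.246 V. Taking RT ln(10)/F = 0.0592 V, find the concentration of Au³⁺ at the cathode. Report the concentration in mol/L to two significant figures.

Au³⁺/Au is the cathode, Cr³⁺/Cr the anode: E°cell = +2.26 V, n = 3.
Overall reaction: Au³⁺(aq) + Cr(s) → Au(s) + Cr³⁺(aq); Q = [Cr³⁺]^1/[Au³⁺]^1.
From E = E° − (0.0592/n) log Q: log Q = (E° − E)·n/0.0592 = (+2.26 − (+2.246))·3/0.0592 = 0.7095.
So 1·log[Au³⁺] = 1·log(0.19) − log Q = -0.7212 − (0.7095) = -1.4307; [Au³⁺] = 10^(-1.4307) ≈ 0.037 M.

0.037 M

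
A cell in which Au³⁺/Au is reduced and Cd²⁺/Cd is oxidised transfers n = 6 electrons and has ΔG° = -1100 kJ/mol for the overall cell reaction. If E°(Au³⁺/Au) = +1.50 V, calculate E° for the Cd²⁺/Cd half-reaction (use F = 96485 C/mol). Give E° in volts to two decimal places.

-0.40 V

E°cell = −ΔG°/(nF) = −(-1100×10³)/((6)(96485)) = +1.900 V.
Since Au³⁺/Au is the cathode and Cd²⁺/Cd the anode, E°cell = E°(Au³⁺/Au) − E°(Cd²⁺/Cd).
So E°(Cd²⁺/Cd) = E°(Au³⁺/Au) − E°cell = (+1.50) − (+1.900) = -0.40 V.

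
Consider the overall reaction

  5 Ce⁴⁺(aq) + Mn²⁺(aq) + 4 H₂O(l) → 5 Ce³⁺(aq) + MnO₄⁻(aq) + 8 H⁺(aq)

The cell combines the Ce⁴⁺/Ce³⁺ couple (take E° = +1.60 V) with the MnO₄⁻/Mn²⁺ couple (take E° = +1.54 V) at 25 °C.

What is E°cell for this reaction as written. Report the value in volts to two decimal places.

+0.06 V

The Ce⁴⁺/Ce³⁺ couple has the higher reduction potential, so it is the cathode; MnO₄⁻/Mn²⁺ is oxidised at the anode.
E°cell = E°(cathode) − E°(anode) = (+1.60) − (+1.54) = +0.06 V.
Since E°cell > 0, the reaction is spontaneous under standard conditions.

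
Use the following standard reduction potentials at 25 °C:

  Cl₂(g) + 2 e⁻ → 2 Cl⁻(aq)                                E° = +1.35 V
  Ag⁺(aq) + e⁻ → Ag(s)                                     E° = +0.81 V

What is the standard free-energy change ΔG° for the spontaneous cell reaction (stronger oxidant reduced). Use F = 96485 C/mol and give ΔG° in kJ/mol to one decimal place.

Cl₂/Cl⁻ (E° = +1.35 V) is the cathode; Ag⁺/Ag (E° = +0.81 V) is the anode, so E°cell = +0.54 V.
Balancing electrons gives n = 2 (lcm of 2 and 1).
ΔG° = −nFE° = −(2)(96485)(+0.54) = -104,204 J = -104.2 kJ/mol.

-104.2 kJ/mol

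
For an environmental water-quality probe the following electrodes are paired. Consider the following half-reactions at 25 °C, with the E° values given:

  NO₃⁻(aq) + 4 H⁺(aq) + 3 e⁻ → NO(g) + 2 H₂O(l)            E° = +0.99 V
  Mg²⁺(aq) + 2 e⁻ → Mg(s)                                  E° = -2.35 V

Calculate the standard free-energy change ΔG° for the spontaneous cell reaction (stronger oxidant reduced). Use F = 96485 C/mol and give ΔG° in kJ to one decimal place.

NO₃⁻/NO (E° = +0.99 V) is the cathode; Mg²⁺/Mg (E° = -2.35 V) is the anode, so E°cell = +3.34 V.
Balancing electrons gives n = 6 (lcm of 3 and 2).
ΔG° = −nFE° = −(6)(96485)(+3.34) = -1,933,559 J = -1933.6 kJ.

-1933.6 kJ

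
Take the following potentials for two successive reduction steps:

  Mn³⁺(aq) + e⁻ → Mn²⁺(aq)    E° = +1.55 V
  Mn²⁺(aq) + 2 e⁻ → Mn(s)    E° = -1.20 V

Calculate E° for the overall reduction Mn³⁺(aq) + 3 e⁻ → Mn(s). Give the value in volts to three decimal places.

-0.283 V

Since ΔG° = −nFE° is additive over sequential reductions, n₃E°₃ = n₁E°₁ + n₂E°₂.
E°₃ = (1×+1.55 + 2×-1.20) / 3 = (-0.850) / 3 = -0.283 V.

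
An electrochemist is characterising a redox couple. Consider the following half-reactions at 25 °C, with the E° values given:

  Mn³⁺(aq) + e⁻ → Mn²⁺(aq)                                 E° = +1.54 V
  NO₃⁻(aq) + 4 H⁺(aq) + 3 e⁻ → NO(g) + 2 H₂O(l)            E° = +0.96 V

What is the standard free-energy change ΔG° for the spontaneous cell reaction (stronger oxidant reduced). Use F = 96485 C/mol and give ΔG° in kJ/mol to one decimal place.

Mn³⁺/Mn²⁺ (E° = +1.54 V) is the cathode; NO₃⁻/NO (E° = +0.96 V) is the anode, so E°cell = +0.58 V.
Balancing electrons gives n = 3 (lcm of 1 and 3).
ΔG° = −nFE° = −(3)(96485)(+0.58) = -167,884 J = -167.9 kJ/mol.

-167.9 kJ/mol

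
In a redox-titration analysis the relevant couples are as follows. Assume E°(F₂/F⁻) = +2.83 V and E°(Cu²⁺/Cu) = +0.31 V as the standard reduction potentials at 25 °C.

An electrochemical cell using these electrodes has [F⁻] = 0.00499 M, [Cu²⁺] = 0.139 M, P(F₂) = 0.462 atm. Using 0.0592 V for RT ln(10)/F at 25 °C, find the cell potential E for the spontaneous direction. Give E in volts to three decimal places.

F₂/F⁻ is the cathode (higher E°), Cu²⁺/Cu the anode: E°cell = +2.83 − (+0.31) = +2.52 V, n = 2.
Overall: F₂(g) + Cu(s) → 2 F⁻(aq) + Cu²⁺(aq)
Q = [F⁻]^2·[Cu²⁺] / (P(F₂)); log Q = -5.125.
E = E° − (0.0592/n) log Q = +2.52 − (0.0592/2)(-5.125) = +2.672 V.

+2.672 V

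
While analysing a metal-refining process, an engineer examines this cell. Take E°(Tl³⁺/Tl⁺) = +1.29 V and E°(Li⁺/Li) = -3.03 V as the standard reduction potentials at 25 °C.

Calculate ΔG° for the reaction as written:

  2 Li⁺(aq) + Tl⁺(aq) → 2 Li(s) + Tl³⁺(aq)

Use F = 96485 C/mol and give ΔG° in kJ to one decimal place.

As written, Li⁺/Li is reduced (cathode) and Tl³⁺/Tl⁺ is oxidised (anode), so E°cell = (-3.03) − (+1.29) = -4.32 V.
Balancing electrons gives n = 2.
ΔG° = −nFE° = −(2)(96485)(-4.32) = 833,630 J = +833.6 kJ.

+833.6 kJ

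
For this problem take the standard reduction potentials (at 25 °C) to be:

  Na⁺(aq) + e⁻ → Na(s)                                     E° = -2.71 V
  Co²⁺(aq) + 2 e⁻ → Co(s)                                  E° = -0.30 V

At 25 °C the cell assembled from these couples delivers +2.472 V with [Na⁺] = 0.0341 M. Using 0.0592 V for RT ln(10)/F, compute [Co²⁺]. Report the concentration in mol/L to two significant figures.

Co²⁺/Co is the cathode, Na⁺/Na the anode: E°cell = +2.41 V, n = 2.
Overall reaction: Co²⁺(aq) + 2 Na(s) → Co(s) + 2 Na⁺(aq); Q = [Na⁺]^2/[Co²⁺]^1.
From E = E° − (0.0592/n) log Q: log Q = (E° − E)·n/0.0592 = (+2.41 − (+2.472))·2/0.0592 = -2.0946.
So 1·log[Co²⁺] = 2·log(0.0341) − log Q = -2.9345 − (-2.0946) = -0.8399; [Co²⁺] = 10^(-0.8399) ≈ 0.14 M.

0.14 M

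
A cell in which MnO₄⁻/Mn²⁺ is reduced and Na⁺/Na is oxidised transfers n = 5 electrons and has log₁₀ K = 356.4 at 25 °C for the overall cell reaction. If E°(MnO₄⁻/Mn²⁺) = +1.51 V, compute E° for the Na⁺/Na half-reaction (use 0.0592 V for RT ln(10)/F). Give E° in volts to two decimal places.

E°cell = (0.0592/n)·log K = (0.0592/5)(356.4) = +4.220 V.
Since MnO₄⁻/Mn²⁺ is the cathode and Na⁺/Na the anode, E°cell = E°(MnO₄⁻/Mn²⁺) − E°(Na⁺/Na).
So E°(Na⁺/Na) = E°(MnO₄⁻/Mn²⁺) − E°cell = (+1.51) − (+4.220) = -2.71 V.

-2.71 V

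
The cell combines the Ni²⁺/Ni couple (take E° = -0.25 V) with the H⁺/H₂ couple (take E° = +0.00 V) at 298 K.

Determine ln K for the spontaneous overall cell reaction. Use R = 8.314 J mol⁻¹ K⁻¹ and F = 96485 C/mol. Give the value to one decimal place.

Cathode: H⁺/H₂; anode: Ni²⁺/Ni. E°cell = (+0.00) − (-0.25) = +0.25 V, with n = 2.
ΔG° = −nFE° = −RT ln K, so ln K = nFE°/(RT) = (2)(96485)(+0.25) / ((8.314)(298)) = 19.472.

19.5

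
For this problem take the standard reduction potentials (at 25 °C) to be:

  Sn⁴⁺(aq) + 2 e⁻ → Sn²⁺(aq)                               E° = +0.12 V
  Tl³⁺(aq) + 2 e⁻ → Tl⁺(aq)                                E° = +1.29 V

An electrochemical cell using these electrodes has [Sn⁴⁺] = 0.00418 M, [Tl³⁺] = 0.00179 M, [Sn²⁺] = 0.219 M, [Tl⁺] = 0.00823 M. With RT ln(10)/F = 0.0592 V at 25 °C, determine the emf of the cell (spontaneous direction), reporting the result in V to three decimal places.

+1.201 V

Tl³⁺/Tl⁺ is the cathode (higher E°), Sn⁴⁺/Sn²⁺ the anode: E°cell = +1.29 − (+0.12) = +1.17 V, n = 2.
Overall: Tl³⁺(aq) + Sn²⁺(aq) → Tl⁺(aq) + Sn⁴⁺(aq)
Q = [Tl⁺]·[Sn⁴⁺] / ([Tl³⁺]·[Sn²⁺]); log Q = -1.057.
E = E° − (0.0592/n) log Q = +1.17 − (0.0592/2)(-1.057) = +1.201 V.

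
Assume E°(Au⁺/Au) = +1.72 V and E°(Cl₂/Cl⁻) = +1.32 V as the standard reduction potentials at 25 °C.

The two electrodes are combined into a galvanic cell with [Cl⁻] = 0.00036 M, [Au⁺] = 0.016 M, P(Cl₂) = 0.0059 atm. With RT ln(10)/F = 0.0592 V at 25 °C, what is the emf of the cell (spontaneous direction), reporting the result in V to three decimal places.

+0.156 V

Au⁺/Au is the cathode (higher E°), Cl₂/Cl⁻ the anode: E°cell = +1.72 − (+1.32) = +0.40 V, n = 2.
Overall: 2 Au⁺(aq) + 2 Cl⁻(aq) → 2 Au(s) + Cl₂(g)
Q = P(Cl₂) / ([Au⁺]^2·[Cl⁻]^2); log Q = 8.250.
E = E° − (0.0592/n) log Q = +0.40 − (0.0592/2)(8.250) = +0.156 V.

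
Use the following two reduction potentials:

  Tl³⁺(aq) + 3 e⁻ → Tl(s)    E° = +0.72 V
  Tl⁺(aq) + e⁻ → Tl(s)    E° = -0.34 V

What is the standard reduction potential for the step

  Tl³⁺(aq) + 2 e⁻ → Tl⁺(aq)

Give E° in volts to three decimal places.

Sequential free energies add, so n₃E°₃ = n₁E°₁ + n₂E°₂.
With n₃ = 3, and the known step contributing 1×(-0.34) V, the unknown satisfies 2·E° = 3×(+0.72) − 1×(-0.34) = +2.500.
E° = +2.500 / 2 = +1.250 V.

+1.250 V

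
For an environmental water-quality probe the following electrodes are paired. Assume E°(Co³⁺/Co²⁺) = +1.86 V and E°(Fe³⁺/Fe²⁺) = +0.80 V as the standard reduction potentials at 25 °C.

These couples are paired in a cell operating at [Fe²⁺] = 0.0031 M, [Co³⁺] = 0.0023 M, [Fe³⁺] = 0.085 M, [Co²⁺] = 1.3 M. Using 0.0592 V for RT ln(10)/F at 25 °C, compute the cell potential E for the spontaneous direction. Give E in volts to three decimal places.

+0.812 V

Co³⁺/Co²⁺ is the cathode (higher E°), Fe³⁺/Fe²⁺ the anode: E°cell = +1.86 − (+0.80) = +1.06 V, n = 1.
Overall: Co³⁺(aq) + Fe²⁺(aq) → Co²⁺(aq) + Fe³⁺(aq)
Q = [Co²⁺]·[Fe³⁺] / ([Co³⁺]·[Fe²⁺]); log Q = 4.190.
E = E° − (0.0592/n) log Q = +1.06 − (0.0592/1)(4.190) = +0.812 V.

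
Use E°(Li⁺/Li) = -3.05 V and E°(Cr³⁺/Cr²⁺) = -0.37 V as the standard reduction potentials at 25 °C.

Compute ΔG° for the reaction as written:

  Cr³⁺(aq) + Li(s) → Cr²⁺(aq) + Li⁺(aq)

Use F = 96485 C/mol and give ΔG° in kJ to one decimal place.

As written, Cr³⁺/Cr²⁺ is reduced (cathode) and Li⁺/Li is oxidised (anode), so E°cell = (-0.37) − (-3.05) = +2.68 V.
Balancing electrons gives n = 1.
ΔG° = −nFE° = −(1)(96485)(+2.68) = -258,580 J = -258.6 kJ.

-258.6 kJ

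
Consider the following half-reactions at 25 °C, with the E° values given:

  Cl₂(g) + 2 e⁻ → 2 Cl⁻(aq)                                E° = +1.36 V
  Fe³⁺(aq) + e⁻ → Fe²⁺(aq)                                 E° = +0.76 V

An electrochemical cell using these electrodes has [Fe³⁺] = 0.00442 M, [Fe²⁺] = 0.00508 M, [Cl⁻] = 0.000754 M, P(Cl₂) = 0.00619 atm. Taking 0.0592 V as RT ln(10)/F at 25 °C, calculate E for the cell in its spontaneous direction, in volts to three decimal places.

Cl₂/Cl⁻ is the cathode (higher E°), Fe³⁺/Fe²⁺ the anode: E°cell = +1.36 − (+0.76) = +0.60 V, n = 2.
Overall: Cl₂(g) + 2 Fe²⁺(aq) → 2 Cl⁻(aq) + 2 Fe³⁺(aq)
Q = [Cl⁻]^2·[Fe³⁺]^2 / (P(Cl₂)·[Fe²⁺]^2); log Q = -4.158.
E = E° − (0.0592/n) log Q = +0.60 − (0.0592/2)(-4.158) = +0.723 V.

+0.723 V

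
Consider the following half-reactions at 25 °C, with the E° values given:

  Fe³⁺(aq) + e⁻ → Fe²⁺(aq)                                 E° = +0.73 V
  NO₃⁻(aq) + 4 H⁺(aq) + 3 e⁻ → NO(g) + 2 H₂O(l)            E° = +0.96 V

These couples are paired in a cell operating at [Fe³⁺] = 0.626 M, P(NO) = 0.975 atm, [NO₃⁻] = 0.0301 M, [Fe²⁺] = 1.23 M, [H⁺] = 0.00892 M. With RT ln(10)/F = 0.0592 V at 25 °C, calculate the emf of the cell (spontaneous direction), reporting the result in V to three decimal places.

NO₃⁻/NO is the cathode (higher E°), Fe³⁺/Fe²⁺ the anode: E°cell = +0.96 − (+0.73) = +0.23 V, n = 3.
Overall: NO₃⁻(aq) + 4 H⁺(aq) + 3 Fe²⁺(aq) → NO(g) + 2 H₂O(l) + 3 Fe³⁺(aq)
Q = P(NO)·[Fe³⁺]^3 / ([NO₃⁻]·[H⁺]^4·[Fe²⁺]^3); log Q = 8.829.
E = E° − (0.0592/n) log Q = +0.23 − (0.0592/3)(8.829) = +0.056 V.

+0.056 V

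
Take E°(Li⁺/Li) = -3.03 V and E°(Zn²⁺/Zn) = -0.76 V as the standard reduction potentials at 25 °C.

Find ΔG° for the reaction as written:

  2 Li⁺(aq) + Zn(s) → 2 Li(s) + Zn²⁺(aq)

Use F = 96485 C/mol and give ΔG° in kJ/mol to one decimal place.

+438.0 kJ/mol

As written, Li⁺/Li is reduced (cathode) and Zn²⁺/Zn is oxidised (anode), so E°cell = (-3.03) − (-0.76) = -2.27 V.
Balancing electrons gives n = 2.
ΔG° = −nFE° = −(2)(96485)(-2.27) = 438,042 J = +438.0 kJ/mol.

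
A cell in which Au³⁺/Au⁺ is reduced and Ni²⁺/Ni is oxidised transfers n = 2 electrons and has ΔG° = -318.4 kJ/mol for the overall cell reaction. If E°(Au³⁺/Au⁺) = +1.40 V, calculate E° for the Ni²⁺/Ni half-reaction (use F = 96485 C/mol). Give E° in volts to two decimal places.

-0.25 V

E°cell = −ΔG°/(nF) = −(-318.4×10³)/((2)(96485)) = +1.650 V.
Since Au³⁺/Au⁺ is the cathode and Ni²⁺/Ni the anode, E°cell = E°(Au³⁺/Au⁺) − E°(Ni²⁺/Ni).
So E°(Ni²⁺/Ni) = E°(Au³⁺/Au⁺) − E°cell = (+1.40) − (+1.650) = -0.25 V.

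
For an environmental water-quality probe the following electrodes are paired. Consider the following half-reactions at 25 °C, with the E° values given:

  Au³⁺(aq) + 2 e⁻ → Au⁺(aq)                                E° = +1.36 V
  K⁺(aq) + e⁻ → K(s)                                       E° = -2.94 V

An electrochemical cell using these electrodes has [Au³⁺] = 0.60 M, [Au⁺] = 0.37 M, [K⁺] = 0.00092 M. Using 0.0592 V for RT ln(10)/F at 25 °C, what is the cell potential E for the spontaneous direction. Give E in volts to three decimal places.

Au³⁺/Au⁺ is the cathode (higher E°), K⁺/K the anode: E°cell = +1.36 − (-2.94) = +4.30 V, n = 2.
Overall: Au³⁺(aq) + 2 K(s) → Au⁺(aq) + 2 K⁺(aq)
Q = [Au⁺]·[K⁺]^2 / ([Au³⁺]); log Q = -6.282.
E = E° − (0.0592/n) log Q = +4.30 − (0.0592/2)(-6.282) = +4.486 V.

+4.486 V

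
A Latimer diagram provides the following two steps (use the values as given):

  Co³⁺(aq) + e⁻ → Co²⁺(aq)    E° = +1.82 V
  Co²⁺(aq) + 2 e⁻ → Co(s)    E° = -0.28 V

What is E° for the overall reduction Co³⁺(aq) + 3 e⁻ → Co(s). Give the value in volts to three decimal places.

+0.420 V

Standard free energies of sequential steps add: ΔG°₃ = ΔG°₁ + ΔG°₂, so n₃E°₃ = n₁E°₁ + n₂E°₂.
E°₃ = (1×+1.82 + 2×-0.28) / 3 = (+1.260) / 3 = +0.420 V.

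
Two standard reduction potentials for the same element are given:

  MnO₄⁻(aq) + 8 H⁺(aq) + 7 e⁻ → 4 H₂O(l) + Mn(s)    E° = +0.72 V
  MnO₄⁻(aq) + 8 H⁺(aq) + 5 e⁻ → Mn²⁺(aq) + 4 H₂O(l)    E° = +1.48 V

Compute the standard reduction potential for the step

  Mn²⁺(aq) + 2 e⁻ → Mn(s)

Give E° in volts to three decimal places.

-1.180 V

Sequential free energies add, so n₃E°₃ = n₁E°₁ + n₂E°₂.
With n₃ = 7, and the known step contributing 5×(+1.48) V, the unknown satisfies 2·E° = 7×(+0.72) − 5×(+1.48) = -2.360.
E° = -2.360 / 2 = -1.180 V.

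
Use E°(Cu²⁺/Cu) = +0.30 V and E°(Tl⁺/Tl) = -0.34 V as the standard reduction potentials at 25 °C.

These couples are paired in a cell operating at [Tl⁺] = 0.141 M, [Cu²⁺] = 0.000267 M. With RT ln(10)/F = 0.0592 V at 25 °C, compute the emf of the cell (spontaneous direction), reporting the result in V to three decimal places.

+0.585 V

Cu²⁺/Cu is the cathode (higher E°), Tl⁺/Tl the anode: E°cell = +0.30 − (-0.34) = +0.64 V, n = 2.
Overall: Cu²⁺(aq) + 2 Tl(s) → Cu(s) + 2 Tl⁺(aq)
Q = [Tl⁺]^2 / ([Cu²⁺]); log Q = 1.872.
E = E° − (0.0592/n) log Q = +0.64 − (0.0592/2)(1.872) = +0.585 V.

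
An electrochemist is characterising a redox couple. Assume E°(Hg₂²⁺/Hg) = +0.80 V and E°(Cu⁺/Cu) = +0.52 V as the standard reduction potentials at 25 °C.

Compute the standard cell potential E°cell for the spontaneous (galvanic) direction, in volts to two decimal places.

+0.28 V

The Hg₂²⁺/Hg couple has the higher reduction potential, so it is the cathode; Cu⁺/Cu is oxidised at the anode.
E°cell = E°(cathode) − E°(anode) = (+0.80) − (+0.52) = +0.28 V.
Since E°cell > 0, the reaction is spontaneous under standard conditions.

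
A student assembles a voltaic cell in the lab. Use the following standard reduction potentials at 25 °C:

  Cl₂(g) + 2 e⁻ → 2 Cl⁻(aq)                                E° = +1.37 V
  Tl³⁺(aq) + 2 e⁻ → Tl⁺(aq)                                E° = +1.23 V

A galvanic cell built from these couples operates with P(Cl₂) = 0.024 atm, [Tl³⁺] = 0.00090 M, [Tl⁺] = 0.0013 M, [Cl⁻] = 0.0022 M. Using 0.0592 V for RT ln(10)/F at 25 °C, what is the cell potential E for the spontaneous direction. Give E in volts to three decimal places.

Cl₂/Cl⁻ is the cathode (higher E°), Tl³⁺/Tl⁺ the anode: E°cell = +1.37 − (+1.23) = +0.14 V, n = 2.
Overall: Cl₂(g) + Tl⁺(aq) → 2 Cl⁻(aq) + Tl³⁺(aq)
Q = [Cl⁻]^2·[Tl³⁺] / (P(Cl₂)·[Tl⁺]); log Q = -3.855.
E = E° − (0.0592/n) log Q = +0.14 − (0.0592/2)(-3.855) = +0.254 V.

+0.254 V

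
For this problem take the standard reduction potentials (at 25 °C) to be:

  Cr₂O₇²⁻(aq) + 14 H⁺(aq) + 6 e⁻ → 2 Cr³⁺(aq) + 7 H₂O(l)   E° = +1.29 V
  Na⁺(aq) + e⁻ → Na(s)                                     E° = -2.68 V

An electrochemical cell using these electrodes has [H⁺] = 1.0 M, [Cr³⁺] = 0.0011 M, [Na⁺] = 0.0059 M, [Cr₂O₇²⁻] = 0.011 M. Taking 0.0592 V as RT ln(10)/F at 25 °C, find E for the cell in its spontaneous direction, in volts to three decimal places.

+4.141 V

Cr₂O₇²⁻/Cr³⁺ is the cathode (higher E°), Na⁺/Na the anode: E°cell = +1.29 − (-2.68) = +3.97 V, n = 6.
Overall: Cr₂O₇²⁻(aq) + 14 H⁺(aq) + 6 Na(s) → 2 Cr³⁺(aq) + 7 H₂O(l) + 6 Na⁺(aq)
Q = [Cr³⁺]^2·[Na⁺]^6 / ([Cr₂O₇²⁻]·[H⁺]^14); log Q = -17.333.
E = E° − (0.0592/n) log Q = +3.97 − (0.0592/6)(-17.333) = +4.141 V.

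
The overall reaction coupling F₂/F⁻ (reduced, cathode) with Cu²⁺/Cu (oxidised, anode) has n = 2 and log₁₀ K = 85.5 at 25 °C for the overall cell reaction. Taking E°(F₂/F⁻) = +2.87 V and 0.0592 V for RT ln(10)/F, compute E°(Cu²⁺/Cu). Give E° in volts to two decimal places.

+0.34 V

E°cell = (0.0592/n)·log K = (0.0592/2)(85.5) = +2.531 V.
Since F₂/F⁻ is the cathode and Cu²⁺/Cu the anode, E°cell = E°(F₂/F⁻) − E°(Cu²⁺/Cu).
So E°(Cu²⁺/Cu) = E°(F₂/F⁻) − E°cell = (+2.87) − (+2.531) = +0.34 V.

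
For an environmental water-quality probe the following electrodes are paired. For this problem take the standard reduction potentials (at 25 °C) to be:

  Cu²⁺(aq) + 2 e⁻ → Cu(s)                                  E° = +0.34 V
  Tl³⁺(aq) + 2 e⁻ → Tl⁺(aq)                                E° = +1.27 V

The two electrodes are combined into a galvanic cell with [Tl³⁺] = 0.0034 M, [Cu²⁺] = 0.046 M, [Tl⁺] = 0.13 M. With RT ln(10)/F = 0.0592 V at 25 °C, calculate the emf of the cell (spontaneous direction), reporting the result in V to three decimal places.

+0.923 V

Tl³⁺/Tl⁺ is the cathode (higher E°), Cu²⁺/Cu the anode: E°cell = +1.27 − (+0.34) = +0.93 V, n = 2.
Overall: Tl³⁺(aq) + Cu(s) → Tl⁺(aq) + Cu²⁺(aq)
Q = [Tl⁺]·[Cu²⁺] / ([Tl³⁺]); log Q = 0.245.
E = E° − (0.0592/n) log Q = +0.93 − (0.0592/2)(0.245) = +0.923 V.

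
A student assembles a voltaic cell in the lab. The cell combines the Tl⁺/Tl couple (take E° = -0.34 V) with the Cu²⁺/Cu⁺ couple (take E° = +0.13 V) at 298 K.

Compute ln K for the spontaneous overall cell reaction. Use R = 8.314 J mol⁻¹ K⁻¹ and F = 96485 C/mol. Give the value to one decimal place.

Cathode: Cu²⁺/Cu⁺; anode: Tl⁺/Tl. E°cell = (+0.13) − (-0.34) = +0.47 V, with n = 1.
ΔG° = −nFE° = −RT ln K, so ln K = nFE°/(RT) = (1)(96485)(+0.47) / ((8.314)(298)) = 18.303.

18.3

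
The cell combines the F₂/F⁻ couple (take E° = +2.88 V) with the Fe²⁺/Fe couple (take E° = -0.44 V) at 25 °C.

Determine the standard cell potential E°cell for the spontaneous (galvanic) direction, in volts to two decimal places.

+3.32 V

The F₂/F⁻ couple has the higher reduction potential, so it is the cathode; Fe²⁺/Fe is oxidised at the anode.
E°cell = E°(cathode) − E°(anode) = (+2.88) − (-0.44) = +3.32 V.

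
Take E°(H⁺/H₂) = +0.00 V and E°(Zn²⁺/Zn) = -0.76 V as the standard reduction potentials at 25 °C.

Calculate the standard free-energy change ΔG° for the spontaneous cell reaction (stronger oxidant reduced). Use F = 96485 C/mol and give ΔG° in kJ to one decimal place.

H⁺/H₂ (E° = +0.00 V) is the cathode; Zn²⁺/Zn (E° = -0.76 V) is the anode, so E°cell = +0.76 V.
Balancing electrons gives n = 2 (lcm of 2 and 2).
ΔG° = −nFE° = −(2)(96485)(+0.76) = -146,657 J = -146.7 kJ.

-146.7 kJ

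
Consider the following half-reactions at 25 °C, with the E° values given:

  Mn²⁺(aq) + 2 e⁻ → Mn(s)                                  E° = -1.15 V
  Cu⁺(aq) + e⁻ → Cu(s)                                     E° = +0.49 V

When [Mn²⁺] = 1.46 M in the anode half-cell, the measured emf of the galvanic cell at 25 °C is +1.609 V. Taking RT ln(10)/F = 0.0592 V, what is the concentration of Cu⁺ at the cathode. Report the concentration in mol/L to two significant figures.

Cu⁺/Cu is the cathode, Mn²⁺/Mn the anode: E°cell = +1.64 V, n = 2.
Overall reaction: 2 Cu⁺(aq) + Mn(s) → 2 Cu(s) + Mn²⁺(aq); Q = [Mn²⁺]^1/[Cu⁺]^2.
From E = E° − (0.0592/n) log Q: log Q = (E° − E)·n/0.0592 = (+1.64 − (+1.609))·2/0.0592 = 1.0473.
So 2·log[Cu⁺] = 1·log(1.46) − log Q = 0.1644 − (1.0473) = -0.8829; log[Cu⁺] = -0.8829 / 2 = -0.4415; [Cu⁺] = 10^(-0.4415) ≈ 0.36 M.

0.36 M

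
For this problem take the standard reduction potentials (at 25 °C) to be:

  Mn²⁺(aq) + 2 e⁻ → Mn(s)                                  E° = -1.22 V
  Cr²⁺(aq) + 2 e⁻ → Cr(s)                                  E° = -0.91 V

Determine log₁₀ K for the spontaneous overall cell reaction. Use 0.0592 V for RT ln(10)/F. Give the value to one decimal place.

10.5

Cathode: Cr²⁺/Cr; anode: Mn²⁺/Mn. E°cell = +0.31 V, n = 2.
log K = nE°cell / 0.0592 = (2)(+0.31) / 0.0592 = 10.5.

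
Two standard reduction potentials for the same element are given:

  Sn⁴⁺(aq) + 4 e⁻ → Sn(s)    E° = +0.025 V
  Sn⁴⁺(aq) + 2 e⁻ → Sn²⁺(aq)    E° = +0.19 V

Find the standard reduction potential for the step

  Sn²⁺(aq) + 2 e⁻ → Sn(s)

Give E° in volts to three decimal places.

Sequential free energies add, so n₃E°₃ = n₁E°₁ + n₂E°₂.
With n₃ = 4, and the known step contributing 2×(+0.19) V, the unknown satisfies 2·E° = 4×(+0.025) − 2×(+0.19) = -0.280.
E° = -0.280 / 2 = -0.140 V.

-0.140 V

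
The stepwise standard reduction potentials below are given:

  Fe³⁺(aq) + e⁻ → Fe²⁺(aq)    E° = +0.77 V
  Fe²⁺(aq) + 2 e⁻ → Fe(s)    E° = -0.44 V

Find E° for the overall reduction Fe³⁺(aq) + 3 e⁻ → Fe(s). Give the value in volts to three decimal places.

-0.037 V

Adding the free-energy changes (−nFE°) of the two steps gives −n₃FE°₃ = −n₁FE°₁ − n₂FE°₂.
E°₃ = (1×+0.77 + 2×-0.44) / 3 = (-0.110) / 3 = -0.037 V.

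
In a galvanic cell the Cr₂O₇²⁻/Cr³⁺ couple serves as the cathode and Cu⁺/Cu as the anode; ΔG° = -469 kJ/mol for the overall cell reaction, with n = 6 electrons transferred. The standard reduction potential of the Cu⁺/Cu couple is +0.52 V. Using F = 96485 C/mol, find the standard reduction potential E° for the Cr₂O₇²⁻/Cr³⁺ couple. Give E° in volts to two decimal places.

+1.33 V

E°cell = −ΔG°/(nF) = −(-469×10³)/((6)(96485)) = +0.810 V.
Since Cr₂O₇²⁻/Cr³⁺ is the cathode and Cu⁺/Cu the anode, E°cell = E°(Cr₂O₇²⁻/Cr³⁺) − E°(Cu⁺/Cu).
So E°(Cr₂O₇²⁻/Cr³⁺) = E°cell + E°(Cu⁺/Cu) = +0.810 + (+0.52) = +1.33 V.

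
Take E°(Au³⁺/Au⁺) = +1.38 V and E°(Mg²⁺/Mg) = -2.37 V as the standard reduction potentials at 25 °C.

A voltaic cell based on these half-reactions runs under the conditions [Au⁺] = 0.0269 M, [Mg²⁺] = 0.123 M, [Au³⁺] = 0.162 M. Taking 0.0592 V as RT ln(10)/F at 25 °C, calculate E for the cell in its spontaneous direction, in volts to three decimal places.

+3.800 V

Au³⁺/Au⁺ is the cathode (higher E°), Mg²⁺/Mg the anode: E°cell = +1.38 − (-2.37) = +3.75 V, n = 2.
Overall: Au³⁺(aq) + Mg(s) → Au⁺(aq) + Mg²⁺(aq)
Q = [Au⁺]·[Mg²⁺] / ([Au³⁺]); log Q = -1.690.
E = E° − (0.0592/n) log Q = +3.75 − (0.0592/2)(-1.690) = +3.800 V.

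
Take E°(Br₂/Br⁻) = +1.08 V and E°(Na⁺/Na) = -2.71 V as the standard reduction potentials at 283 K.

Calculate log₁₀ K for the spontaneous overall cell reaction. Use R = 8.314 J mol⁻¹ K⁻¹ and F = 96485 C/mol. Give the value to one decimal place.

135.0

Cathode: Br₂/Br⁻; anode: Na⁺/Na. E°cell = (+1.08) − (-2.71) = +3.79 V, with n = 2.
ΔG° = −nFE° = −RT ln K, so ln K = nFE°/(RT) = (2)(96485)(+3.79) / ((8.314)(283)) = 310.837.
log₁₀ K = 310.837 / ln 10 = 135.0.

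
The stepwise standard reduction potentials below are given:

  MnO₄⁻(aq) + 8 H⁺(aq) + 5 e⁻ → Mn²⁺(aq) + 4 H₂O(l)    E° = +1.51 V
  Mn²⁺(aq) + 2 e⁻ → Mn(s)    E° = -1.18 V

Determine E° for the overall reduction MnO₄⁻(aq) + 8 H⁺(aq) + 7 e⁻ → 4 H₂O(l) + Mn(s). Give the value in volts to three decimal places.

+0.741 V

Adding the free-energy changes (−nFE°) of the two steps gives −n₃FE°₃ = −n₁FE°₁ − n₂FE°₂.
E°₃ = (5×+1.51 + 2×-1.18) / 7 = (+5.190) / 7 = +0.741 V.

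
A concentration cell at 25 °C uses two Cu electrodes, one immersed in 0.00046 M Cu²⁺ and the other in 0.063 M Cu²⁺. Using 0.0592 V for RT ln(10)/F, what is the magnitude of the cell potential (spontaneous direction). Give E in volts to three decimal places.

+0.063 V

For a concentration cell E°cell = 0. The 0.063 M side is the cathode (reduction is favoured where [Cu²⁺] is higher).
With n = 2, E = −(0.0592/2) log([Cu²⁺]ₐₙ/[Cu²⁺]꜀ₐₜ) = −(0.0592/2) log(0.00046/0.063) = −(0.0592/2)(-2.137) = +0.063 V.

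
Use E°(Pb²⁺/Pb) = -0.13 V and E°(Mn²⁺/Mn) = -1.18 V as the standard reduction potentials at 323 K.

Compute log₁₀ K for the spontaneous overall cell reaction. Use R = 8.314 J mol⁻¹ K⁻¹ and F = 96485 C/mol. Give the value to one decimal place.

Cathode: Pb²⁺/Pb; anode: Mn²⁺/Mn. E°cell = (-0.13) − (-1.18) = +1.05 V, with n = 2.
ΔG° = −nFE° = −RT ln K, so ln K = nFE°/(RT) = (2)(96485)(+1.05) / ((8.314)(323)) = 75.451.
log₁₀ K = 75.451 / ln 10 = 32.8.

32.8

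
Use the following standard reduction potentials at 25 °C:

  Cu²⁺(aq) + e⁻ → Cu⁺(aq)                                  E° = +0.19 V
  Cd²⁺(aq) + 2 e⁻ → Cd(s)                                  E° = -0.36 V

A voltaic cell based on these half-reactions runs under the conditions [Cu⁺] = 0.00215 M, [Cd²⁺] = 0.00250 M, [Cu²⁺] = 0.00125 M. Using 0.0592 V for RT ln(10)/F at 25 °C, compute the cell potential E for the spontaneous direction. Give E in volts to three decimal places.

Cu²⁺/Cu⁺ is the cathode (higher E°), Cd²⁺/Cd the anode: E°cell = +0.19 − (-0.36) = +0.55 V, n = 2.
Overall: 2 Cu²⁺(aq) + Cd(s) → 2 Cu⁺(aq) + Cd²⁺(aq)
Q = [Cu⁺]^2·[Cd²⁺] / ([Cu²⁺]^2); log Q = -2.131.
E = E° − (0.0592/n) log Q = +0.55 − (0.0592/2)(-2.131) = +0.613 V.

+0.613 V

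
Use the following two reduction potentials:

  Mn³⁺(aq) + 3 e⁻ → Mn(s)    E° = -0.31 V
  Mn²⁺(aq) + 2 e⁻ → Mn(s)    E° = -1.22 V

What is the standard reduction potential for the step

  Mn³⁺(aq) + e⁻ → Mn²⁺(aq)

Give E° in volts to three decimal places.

Sequential free energies add, so n₃E°₃ = n₁E°₁ + n₂E°₂.
With n₃ = 3, and the known step contributing 2×(-1.22) V, the unknown satisfies 1·E° = 3×(-0.31) − 2×(-1.22) = +1.510.
E° = +1.510 / 1 = +1.510 V.

+1.510 V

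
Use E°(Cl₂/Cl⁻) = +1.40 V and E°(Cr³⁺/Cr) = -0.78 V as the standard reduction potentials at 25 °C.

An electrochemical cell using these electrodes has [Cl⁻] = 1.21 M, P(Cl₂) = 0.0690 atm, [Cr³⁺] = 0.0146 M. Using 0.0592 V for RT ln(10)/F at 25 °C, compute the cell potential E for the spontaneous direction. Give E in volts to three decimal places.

Cl₂/Cl⁻ is the cathode (higher E°), Cr³⁺/Cr the anode: E°cell = +1.40 − (-0.78) = +2.18 V, n = 6.
Overall: 3 Cl₂(g) + 2 Cr(s) → 6 Cl⁻(aq) + 2 Cr³⁺(aq)
Q = [Cl⁻]^6·[Cr³⁺]^2 / (P(Cl₂)^3); log Q = 0.309.
E = E° − (0.0592/n) log Q = +2.18 − (0.0592/6)(0.309) = +2.177 V.

+2.177 V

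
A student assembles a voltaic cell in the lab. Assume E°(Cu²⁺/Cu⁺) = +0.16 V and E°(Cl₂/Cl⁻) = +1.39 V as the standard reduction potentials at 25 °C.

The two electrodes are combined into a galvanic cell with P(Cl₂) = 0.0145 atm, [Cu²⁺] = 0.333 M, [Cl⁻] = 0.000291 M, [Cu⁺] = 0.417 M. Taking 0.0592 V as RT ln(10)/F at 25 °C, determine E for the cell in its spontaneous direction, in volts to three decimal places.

+1.391 V

Cl₂/Cl⁻ is the cathode (higher E°), Cu²⁺/Cu⁺ the anode: E°cell = +1.39 − (+0.16) = +1.23 V, n = 2.
Overall: Cl₂(g) + 2 Cu⁺(aq) → 2 Cl⁻(aq) + 2 Cu²⁺(aq)
Q = [Cl⁻]^2·[Cu²⁺]^2 / (P(Cl₂)·[Cu⁺]^2); log Q = -5.429.
E = E° − (0.0592/n) log Q = +1.23 − (0.0592/2)(-5.429) = +1.391 V.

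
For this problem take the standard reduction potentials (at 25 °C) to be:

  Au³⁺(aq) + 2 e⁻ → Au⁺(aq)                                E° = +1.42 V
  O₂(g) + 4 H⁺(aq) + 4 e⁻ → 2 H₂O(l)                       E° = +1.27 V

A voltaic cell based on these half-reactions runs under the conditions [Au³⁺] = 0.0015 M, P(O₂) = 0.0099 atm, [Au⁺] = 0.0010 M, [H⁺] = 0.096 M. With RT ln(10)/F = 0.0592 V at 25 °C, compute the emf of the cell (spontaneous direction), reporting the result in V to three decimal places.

Au³⁺/Au⁺ is the cathode (higher E°), O₂/H₂O the anode: E°cell = +1.42 − (+1.27) = +0.15 V, n = 4.
Overall: 2 Au³⁺(aq) + 2 H₂O(l) → 2 Au⁺(aq) + O₂(g) + 4 H⁺(aq)
Q = [Au⁺]^2·P(O₂)·[H⁺]^4 / ([Au³⁺]^2); log Q = -6.427.
E = E° − (0.0592/n) log Q = +0.15 − (0.0592/4)(-6.427) = +0.245 V.

+0.245 V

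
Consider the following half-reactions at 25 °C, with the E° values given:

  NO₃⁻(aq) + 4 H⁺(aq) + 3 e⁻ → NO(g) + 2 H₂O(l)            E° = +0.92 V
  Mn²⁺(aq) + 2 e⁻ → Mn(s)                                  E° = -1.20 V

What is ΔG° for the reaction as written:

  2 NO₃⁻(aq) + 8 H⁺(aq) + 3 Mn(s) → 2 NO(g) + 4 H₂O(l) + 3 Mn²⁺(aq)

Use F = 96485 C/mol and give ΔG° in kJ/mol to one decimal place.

-1227.3 kJ/mol

As written, NO₃⁻/NO is reduced (cathode) and Mn²⁺/Mn is oxidised (anode), so E°cell = (+0.92) − (-1.20) = +2.12 V.
Balancing electrons gives n = 6.
ΔG° = −nFE° = −(6)(96485)(+2.12) = -1,227,289 J = -1227.3 kJ/mol.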